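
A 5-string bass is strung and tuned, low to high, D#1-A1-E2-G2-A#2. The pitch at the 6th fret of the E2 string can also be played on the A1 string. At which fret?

Fret 6 on E2 is MIDI 40 + 6 = 46 (A#2). On the A1 string (open MIDI 33), that pitch is 46 − 33 = fret 13.

13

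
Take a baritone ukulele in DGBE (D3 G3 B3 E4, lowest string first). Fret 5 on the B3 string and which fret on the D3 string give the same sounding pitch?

14

Fret 5 on B3 is MIDI 59 + 5 = 64 (E4). On the D3 string (open MIDI 50), that pitch is 64 − 50 = fret 14.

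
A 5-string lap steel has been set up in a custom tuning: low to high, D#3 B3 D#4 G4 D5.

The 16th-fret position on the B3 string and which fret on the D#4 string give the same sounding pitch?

B3 at fret 16 is B3 + 16 semitones = D#5.
The open D#4 string is 4 semitones above the open B3, so the same pitch on the D#4 string lies at fret 16 − 4 = 12.

12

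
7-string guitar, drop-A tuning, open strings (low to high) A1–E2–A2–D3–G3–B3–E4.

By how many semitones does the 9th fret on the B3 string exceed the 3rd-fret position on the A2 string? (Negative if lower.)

20 semitones

B3 at fret 9 → G♯4 (MIDI 68); A2 at fret 3 → C3 (MIDI 48).
68 − 48 = 20, so the two pitches are 20 semitones apart.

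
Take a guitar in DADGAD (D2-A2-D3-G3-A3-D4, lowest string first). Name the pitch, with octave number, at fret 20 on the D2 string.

Each fret is one semitone, so D2 + 20 = A#3.
(Equivalently spelled Bb3.)

A#3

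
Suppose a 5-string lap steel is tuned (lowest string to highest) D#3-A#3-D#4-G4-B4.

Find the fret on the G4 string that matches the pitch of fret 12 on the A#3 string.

3

A#3 at fret 12 is A#3 + 12 semitones = A#4.
The open G4 string is 9 semitones above the open A#3, so the same pitch on the G4 string lies at fret 12 − 9 = 3.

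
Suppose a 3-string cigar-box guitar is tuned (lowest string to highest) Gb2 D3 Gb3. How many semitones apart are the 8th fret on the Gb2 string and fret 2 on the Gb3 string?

6 semitones

Gb2 at fret 8 → D3 (MIDI 50); Gb3 at fret 2 → Ab3 (MIDI 56).
50 − 56 = -6, so the two pitches are 6 semitones apart, with Ab3 the higher.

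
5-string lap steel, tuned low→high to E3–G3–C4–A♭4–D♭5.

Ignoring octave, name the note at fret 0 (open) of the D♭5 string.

Fret 0 is the open string itself, so the pitch is just D♭.
(Equivalently spelled C♯.)

D♭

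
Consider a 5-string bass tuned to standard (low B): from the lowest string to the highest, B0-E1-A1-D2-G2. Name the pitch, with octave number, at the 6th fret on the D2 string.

G#2

D2 is MIDI 38. Adding 6 gives 44, which is G#2.
(Equivalently spelled Ab2.)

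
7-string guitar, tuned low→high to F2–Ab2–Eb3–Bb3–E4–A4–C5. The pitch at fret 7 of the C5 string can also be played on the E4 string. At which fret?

15

C5 at fret 7 is C5 + 7 semitones = G5.
The open E4 string is 8 semitones below the open C5, so the same pitch on the E4 string lies at fret 7 + 8 = 15.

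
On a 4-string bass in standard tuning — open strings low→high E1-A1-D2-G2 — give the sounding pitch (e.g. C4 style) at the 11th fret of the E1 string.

The open E1 string plus 11 semitones: E–F–F#–G–…–C#–D–D#.
The walk passes from B into C once, so the octave number goes from 1 to 2.

D♯2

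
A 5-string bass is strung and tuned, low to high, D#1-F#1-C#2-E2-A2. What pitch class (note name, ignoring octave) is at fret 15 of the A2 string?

The open A2 string plus 15 semitones: A–A#–B–C–…–A#–B–C.

C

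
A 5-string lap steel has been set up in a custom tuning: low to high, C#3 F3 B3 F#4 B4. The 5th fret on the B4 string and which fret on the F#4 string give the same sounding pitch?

B4 at fret 5 is B4 + 5 semitones = E5.
The open F#4 string is 5 semitones below the open B4, so the same pitch on the F#4 string lies at fret 5 + 5 = 10.

10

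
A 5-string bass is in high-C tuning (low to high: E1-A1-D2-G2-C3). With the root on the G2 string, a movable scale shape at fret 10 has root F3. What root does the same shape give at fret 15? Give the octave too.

A♯3

Moving from fret 10 to fret 15 shifts the root by 5 semitones.
F3 up 5 semitones is A♯3.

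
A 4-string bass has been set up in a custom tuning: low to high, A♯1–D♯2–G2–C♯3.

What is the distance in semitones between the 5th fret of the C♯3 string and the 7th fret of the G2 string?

4 semitones

C♯3 at fret 5 → F♯3 (MIDI 54); G2 at fret 7 → D3 (MIDI 50).
54 − 50 = 4, so the two pitches are 4 semitones apart, with F♯3 the higher.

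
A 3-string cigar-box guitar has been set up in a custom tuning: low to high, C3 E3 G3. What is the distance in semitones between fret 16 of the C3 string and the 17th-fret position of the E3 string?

C3 at fret 16 → E4 (MIDI 64); E3 at fret 17 → A4 (MIDI 69).
64 − 69 = -5, so the two pitches are 5 semitones apart, with A4 the higher.

5 semitones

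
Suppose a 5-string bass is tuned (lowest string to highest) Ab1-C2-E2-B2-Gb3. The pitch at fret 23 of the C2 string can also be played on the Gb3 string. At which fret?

Fret 23 on C2 is MIDI 36 + 23 = 59 (B3). On the Gb3 string (open MIDI 54), that pitch is 59 − 54 = fret 5.

5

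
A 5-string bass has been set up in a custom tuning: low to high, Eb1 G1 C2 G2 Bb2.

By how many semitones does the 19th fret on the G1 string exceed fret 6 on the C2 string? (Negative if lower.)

8 semitones

G1 at fret 19 → D3 (MIDI 50); C2 at fret 6 → Gb2 (MIDI 42).
50 − 42 = 8, so the two pitches are 8 semitones apart.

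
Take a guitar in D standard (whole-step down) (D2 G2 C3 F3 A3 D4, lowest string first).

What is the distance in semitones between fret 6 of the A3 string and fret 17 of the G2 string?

3 semitones

A3 at fret 6 → D#4 (MIDI 63); G2 at fret 17 → C4 (MIDI 60).
63 − 60 = 3, so the two pitches are 3 semitones apart, with D#4 the higher.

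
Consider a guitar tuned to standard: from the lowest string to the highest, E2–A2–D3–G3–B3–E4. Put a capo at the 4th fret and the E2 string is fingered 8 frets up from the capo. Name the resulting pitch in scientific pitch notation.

The capo raises the open E2 by 4 semitones to G#2; fretting 8 more gives E2 + 4 + 8 = E2 + 12 semitones = E3.

E3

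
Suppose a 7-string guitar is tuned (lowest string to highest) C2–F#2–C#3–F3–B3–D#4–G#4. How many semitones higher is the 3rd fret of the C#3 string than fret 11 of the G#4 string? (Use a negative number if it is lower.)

C#3 at fret 3 → E3 (MIDI 52); G#4 at fret 11 → G5 (MIDI 79).
52 − 79 = -27, so the two pitches are 27 semitones apart.

-27 semitones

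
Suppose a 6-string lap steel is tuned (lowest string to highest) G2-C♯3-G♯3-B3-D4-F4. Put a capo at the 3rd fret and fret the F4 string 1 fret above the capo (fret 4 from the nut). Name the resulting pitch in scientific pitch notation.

A4

The capo raises the open F4 by 3 semitones to G♯4; fretting 1 more gives F4 + 3 + 1 = F4 + 4 semitones = A4.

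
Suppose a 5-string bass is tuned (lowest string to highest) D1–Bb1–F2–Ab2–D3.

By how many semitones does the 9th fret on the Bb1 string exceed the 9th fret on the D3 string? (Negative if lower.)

Bb1 at fret 9 → G2 (MIDI 43); D3 at fret 9 → B3 (MIDI 59).
43 − 59 = -16, so the two pitches are 16 semitones apart.

-16 semitones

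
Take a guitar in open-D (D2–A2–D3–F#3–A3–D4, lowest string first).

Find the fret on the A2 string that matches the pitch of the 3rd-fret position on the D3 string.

8

D3 at fret 3 is D3 + 3 semitones = F3.
The open A2 string is 5 semitones below the open D3, so the same pitch on the A2 string lies at fret 3 + 5 = 8.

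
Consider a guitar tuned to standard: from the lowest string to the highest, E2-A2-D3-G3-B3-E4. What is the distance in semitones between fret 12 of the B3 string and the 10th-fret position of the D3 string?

11 semitones

B3 at fret 12 → B4 (MIDI 71); D3 at fret 10 → C4 (MIDI 60).
71 − 60 = 11, so the two pitches are 11 semitones apart, with B4 the higher.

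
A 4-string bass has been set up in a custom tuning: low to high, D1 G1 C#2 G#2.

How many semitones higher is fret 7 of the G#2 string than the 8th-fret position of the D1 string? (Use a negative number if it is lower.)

G#2 at fret 7 → D#3 (MIDI 51); D1 at fret 8 → A#1 (MIDI 34).
51 − 34 = 17, so the two pitches are 17 semitones apart.

17 semitones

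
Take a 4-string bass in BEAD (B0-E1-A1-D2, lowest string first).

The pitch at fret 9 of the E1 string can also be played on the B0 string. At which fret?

14

E1 at fret 9 is E1 + 9 semitones = C#2.
The open B0 string is 5 semitones below the open E1, so the same pitch on the B0 string lies at fret 9 + 5 = 14.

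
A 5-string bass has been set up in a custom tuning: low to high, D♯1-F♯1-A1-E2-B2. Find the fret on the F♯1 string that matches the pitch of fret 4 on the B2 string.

21

B2 at fret 4 is B2 + 4 semitones = D♯3.
The open F♯1 string is 17 semitones below the open B2, so the same pitch on the F♯1 string lies at fret 4 + 17 = 21.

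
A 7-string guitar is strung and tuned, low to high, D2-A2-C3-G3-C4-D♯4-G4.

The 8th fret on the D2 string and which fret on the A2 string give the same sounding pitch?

1

D2 at fret 8 is D2 + 8 semitones = A♯2.
The open A2 string is 7 semitones above the open D2, so the same pitch on the A2 string lies at fret 8 − 7 = 1.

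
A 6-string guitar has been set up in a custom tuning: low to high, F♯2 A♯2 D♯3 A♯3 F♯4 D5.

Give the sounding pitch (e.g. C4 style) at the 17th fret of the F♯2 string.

F♯2 is MIDI 42. Adding 17 gives 59, which is B3.

B3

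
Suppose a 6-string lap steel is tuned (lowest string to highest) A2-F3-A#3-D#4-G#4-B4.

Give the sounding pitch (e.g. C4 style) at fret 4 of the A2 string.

The open A2 string plus 4 semitones: A–A#–B–C–C#.
The walk passes from B into C once, so the octave number goes from 2 to 3.
(Equivalently spelled Db3.)

C#3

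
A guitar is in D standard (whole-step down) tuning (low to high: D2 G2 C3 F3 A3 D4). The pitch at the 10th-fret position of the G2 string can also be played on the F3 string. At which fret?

Fret 10 on G2 is MIDI 43 + 10 = 53 (F3). On the F3 string (open MIDI 53), that pitch is 53 − 53 = fret 0.

0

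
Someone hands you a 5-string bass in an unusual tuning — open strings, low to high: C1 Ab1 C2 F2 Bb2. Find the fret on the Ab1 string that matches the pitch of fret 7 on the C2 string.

11

Fret 7 on C2 is MIDI 36 + 7 = 43 (G2). On the Ab1 string (open MIDI 32), that pitch is 43 − 32 = fret 11.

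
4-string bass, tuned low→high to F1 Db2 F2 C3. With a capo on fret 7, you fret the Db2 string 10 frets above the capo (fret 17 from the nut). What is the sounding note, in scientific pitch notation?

The capo raises the open Db2 by 7 semitones to Ab2; fretting 10 more gives Db2 + 7 + 10 = Db2 + 17 semitones = Gb3.
(Also written F#.)

Gb3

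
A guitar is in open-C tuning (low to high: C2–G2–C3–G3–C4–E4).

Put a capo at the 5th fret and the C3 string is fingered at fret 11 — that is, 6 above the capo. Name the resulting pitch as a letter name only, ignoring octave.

The capo raises the open C3 by 5 semitones to F3; fretting 6 more gives C3 + 5 + 6 = C3 + 11 semitones, landing on B.

B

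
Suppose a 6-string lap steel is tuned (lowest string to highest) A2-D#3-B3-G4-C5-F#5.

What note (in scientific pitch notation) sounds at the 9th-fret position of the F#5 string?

D#6

The open F#5 string plus 9 semitones: F#–G–G#–A–A#–B–C–C#–D–D#.
The walk passes from B into C once, so the octave number goes from 5 to 6.
(Equivalently spelled Eb6.)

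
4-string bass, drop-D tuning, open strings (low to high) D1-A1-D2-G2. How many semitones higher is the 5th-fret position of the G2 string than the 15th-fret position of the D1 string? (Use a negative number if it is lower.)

G2 at fret 5 → C3 (MIDI 48); D1 at fret 15 → F2 (MIDI 41).
48 − 41 = 7, so the two pitches are 7 semitones apart.

7 semitones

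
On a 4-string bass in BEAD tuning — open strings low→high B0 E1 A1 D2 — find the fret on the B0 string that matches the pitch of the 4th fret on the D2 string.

D2 at fret 4 is D2 + 4 semitones = F♯2.
The open B0 string is 15 semitones below the open D2, so the same pitch on the B0 string lies at fret 4 + 15 = 19.

19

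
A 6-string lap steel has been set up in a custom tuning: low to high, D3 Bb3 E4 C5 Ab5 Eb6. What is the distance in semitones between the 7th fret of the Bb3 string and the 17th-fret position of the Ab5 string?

Bb3 at fret 7 → F4 (MIDI 65); Ab5 at fret 17 → Db7 (MIDI 97).
65 − 97 = -32, so the two pitches are 32 semitones apart, with Db7 the higher.

32 semitones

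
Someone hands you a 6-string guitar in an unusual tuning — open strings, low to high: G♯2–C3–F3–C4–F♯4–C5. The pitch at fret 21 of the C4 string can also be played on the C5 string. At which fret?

C4 at fret 21 is C4 + 21 semitones = A5.
The open C5 string is 12 semitones above the open C4, so the same pitch on the C5 string lies at fret 21 − 12 = 9.

9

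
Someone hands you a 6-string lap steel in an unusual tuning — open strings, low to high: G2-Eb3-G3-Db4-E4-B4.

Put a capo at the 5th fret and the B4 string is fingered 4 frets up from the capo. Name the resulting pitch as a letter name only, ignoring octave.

The capo raises the open B4 by 5 semitones to E5; fretting 4 more gives B4 + 5 + 4 = B4 + 9 semitones, landing on Ab.

Ab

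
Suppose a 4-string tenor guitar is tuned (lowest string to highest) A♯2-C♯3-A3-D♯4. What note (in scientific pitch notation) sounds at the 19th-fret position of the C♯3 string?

The open C♯3 string plus 19 semitones: C#–D–D#–E–…–F#–G–G#.
The walk passes from B into C once, so the octave number goes from 3 to 4.

G♯4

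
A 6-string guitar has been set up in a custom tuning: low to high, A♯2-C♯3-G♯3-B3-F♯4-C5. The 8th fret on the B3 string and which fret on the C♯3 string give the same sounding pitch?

18

B3 at fret 8 is B3 + 8 semitones = G4.
The open C♯3 string is 10 semitones below the open B3, so the same pitch on the C♯3 string lies at fret 8 + 10 = 18.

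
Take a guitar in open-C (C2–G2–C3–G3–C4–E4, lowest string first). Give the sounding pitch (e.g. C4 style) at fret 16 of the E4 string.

G#5

Each fret is one semitone, so E4 + 16 = G#5.
(Equivalently spelled Ab5.)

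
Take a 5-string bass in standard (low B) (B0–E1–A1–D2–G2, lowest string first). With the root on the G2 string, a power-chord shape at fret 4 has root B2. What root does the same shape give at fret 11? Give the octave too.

F#3

Moving from fret 4 to fret 11 shifts the root by 7 semitones.
B2 up 7 semitones is F#3.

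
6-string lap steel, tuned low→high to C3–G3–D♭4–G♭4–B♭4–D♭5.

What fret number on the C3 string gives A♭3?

A♭3 is 8 semitones above the open C3 (C–Db–D–Eb–E–F–Gb–G–Ab), so it sits at fret 8.

8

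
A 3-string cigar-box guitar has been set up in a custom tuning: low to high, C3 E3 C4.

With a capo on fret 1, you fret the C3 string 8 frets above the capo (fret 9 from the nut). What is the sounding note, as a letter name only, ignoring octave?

The capo raises the open C3 by 1 semitone to C♯3; fretting 8 more gives C3 + 1 + 8 = C3 + 9 semitones, landing on A.

A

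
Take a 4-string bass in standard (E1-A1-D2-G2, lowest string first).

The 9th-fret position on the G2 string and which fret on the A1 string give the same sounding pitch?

G2 at fret 9 is G2 + 9 semitones = E3.
The open A1 string is 10 semitones below the open G2, so the same pitch on the A1 string lies at fret 9 + 10 = 19.

19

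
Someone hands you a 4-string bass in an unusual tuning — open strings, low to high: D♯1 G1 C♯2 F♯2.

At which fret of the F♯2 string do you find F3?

F3 is 11 semitones above the open F♯2 (F#–G–G#–A–…–D#–E–F), so it sits at fret 11.

11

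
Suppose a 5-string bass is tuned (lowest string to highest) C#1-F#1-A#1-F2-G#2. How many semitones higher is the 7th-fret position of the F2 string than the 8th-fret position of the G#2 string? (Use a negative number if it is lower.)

-4 semitones

F2 at fret 7 → C3 (MIDI 48); G#2 at fret 8 → E3 (MIDI 52).
48 − 52 = -4, so the two pitches are 4 semitones apart.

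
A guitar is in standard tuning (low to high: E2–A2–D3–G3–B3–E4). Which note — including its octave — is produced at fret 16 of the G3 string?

Each fret is one semitone, so G3 + 16 = B4.

B4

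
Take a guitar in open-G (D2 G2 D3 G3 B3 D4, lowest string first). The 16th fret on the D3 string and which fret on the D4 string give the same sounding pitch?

D3 at fret 16 is D3 + 16 semitones = F#4.
The open D4 string is 12 semitones above the open D3, so the same pitch on the D4 string lies at fret 16 − 12 = 4.

4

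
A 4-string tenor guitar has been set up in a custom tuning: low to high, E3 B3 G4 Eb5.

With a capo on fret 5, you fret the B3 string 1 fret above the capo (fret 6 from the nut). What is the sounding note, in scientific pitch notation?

F4

The capo raises the open B3 by 5 semitones to E4; fretting 1 more gives B3 + 5 + 1 = B3 + 6 semitones = F4.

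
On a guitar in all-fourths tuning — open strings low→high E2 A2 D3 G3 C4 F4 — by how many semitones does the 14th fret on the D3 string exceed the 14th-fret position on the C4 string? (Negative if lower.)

-10 semitones

D3 at fret 14 → E4 (MIDI 64); C4 at fret 14 → D5 (MIDI 74).
64 − 74 = -10, so the two pitches are 10 semitones apart.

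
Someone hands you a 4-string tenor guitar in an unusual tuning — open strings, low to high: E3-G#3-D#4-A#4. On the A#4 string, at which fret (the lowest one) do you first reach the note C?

From A#4, count semitones up the chromatic scale until reaching C: A#–B–C — 2 steps.

2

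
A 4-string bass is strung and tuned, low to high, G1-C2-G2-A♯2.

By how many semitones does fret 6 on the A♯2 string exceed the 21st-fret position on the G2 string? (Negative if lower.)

A♯2 at fret 6 → E3 (MIDI 52); G2 at fret 21 → E4 (MIDI 64).
52 − 64 = -12, so the two pitches are 12 semitones apart.

-12 semitones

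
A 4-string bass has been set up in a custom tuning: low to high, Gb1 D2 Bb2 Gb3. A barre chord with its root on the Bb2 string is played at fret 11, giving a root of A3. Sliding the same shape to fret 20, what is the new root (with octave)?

Gb4

Moving from fret 11 to fret 20 shifts the root by 9 semitones.
A3 up 9 semitones is Gb4.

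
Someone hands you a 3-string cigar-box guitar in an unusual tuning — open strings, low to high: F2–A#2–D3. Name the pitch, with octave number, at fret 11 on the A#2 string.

A3

The open A#2 string plus 11 semitones: A#–B–C–C#–…–G–G#–A.
The walk passes from B into C once, so the octave number goes from 2 to 3.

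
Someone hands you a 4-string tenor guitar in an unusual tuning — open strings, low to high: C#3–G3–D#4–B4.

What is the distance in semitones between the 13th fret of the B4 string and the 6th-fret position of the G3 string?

23 semitones

B4 at fret 13 → C6 (MIDI 84); G3 at fret 6 → C#4 (MIDI 61).
84 − 61 = 23, so the two pitches are 23 semitones apart, with C6 the higher.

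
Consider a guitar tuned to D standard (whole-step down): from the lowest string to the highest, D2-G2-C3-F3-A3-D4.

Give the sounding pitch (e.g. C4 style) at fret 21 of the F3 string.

Each fret is one semitone, so F3 + 21 = D5.

D5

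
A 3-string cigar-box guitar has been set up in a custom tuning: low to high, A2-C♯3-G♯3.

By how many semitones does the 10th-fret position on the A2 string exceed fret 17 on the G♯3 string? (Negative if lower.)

A2 at fret 10 → G3 (MIDI 55); G♯3 at fret 17 → C♯5 (MIDI 73).
55 − 73 = -18, so the two pitches are 18 semitones apart.

-18 semitones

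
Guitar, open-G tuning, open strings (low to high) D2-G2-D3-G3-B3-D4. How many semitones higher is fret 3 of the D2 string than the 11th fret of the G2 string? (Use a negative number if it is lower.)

-13 semitones

D2 at fret 3 → F2 (MIDI 41); G2 at fret 11 → F#3 (MIDI 54).
41 − 54 = -13, so the two pitches are 13 semitones apart.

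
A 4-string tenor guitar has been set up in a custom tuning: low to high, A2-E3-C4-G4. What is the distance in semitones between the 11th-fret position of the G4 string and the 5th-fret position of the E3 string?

G4 at fret 11 → Gb5 (MIDI 78); E3 at fret 5 → A3 (MIDI 57).
78 − 57 = 21, so the two pitches are 21 semitones apart, with Gb5 the higher.

21 semitones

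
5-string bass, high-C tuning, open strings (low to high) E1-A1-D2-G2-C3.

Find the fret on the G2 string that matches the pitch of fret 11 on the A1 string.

A1 at fret 11 is A1 + 11 semitones = G♯2.
The open G2 string is 10 semitones above the open A1, so the same pitch on the G2 string lies at fret 11 − 10 = 1.

1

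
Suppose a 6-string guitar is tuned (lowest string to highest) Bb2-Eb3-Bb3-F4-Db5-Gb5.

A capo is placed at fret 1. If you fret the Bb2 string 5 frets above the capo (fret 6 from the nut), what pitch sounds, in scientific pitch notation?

E3

The capo raises the open Bb2 by 1 semitone to B2; fretting 5 more gives Bb2 + 1 + 5 = Bb2 + 6 semitones = E3.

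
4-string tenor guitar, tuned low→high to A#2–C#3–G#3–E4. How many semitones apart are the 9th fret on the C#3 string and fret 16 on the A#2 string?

C#3 at fret 9 → A#3 (MIDI 58); A#2 at fret 16 → D4 (MIDI 62).
58 − 62 = -4, so the two pitches are 4 semitones apart, with D4 the higher.

4 semitones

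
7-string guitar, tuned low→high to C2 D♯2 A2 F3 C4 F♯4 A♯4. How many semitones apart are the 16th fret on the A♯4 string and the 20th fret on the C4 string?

6 semitones

A♯4 at fret 16 → D6 (MIDI 86); C4 at fret 20 → G♯5 (MIDI 80).
86 − 80 = 6, so the two pitches are 6 semitones apart, with D6 the higher.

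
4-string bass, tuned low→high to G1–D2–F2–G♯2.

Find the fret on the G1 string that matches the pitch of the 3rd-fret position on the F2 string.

Fret 3 on F2 is MIDI 41 + 3 = 44 (G♯2). On the G1 string (open MIDI 31), that pitch is 44 − 31 = fret 13.

13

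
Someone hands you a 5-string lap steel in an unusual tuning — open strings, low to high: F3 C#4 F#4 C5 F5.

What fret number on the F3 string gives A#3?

A#3 is 5 semitones above the open F3 (F–F#–G–G#–A–A#), so it sits at fret 5.

5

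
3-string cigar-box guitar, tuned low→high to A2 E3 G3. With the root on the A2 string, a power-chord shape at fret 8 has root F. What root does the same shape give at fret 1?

A#

Moving from fret 8 to fret 1 shifts the root by -7 semitones.
F down 7 semitones is A#.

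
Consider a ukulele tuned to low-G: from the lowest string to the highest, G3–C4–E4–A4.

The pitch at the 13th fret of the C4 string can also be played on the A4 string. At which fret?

4

C4 at fret 13 is C4 + 13 semitones = C#5.
The open A4 string is 9 semitones above the open C4, so the same pitch on the A4 string lies at fret 13 − 9 = 4.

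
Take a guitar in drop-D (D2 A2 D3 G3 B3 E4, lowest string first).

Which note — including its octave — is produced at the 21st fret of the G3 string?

E5

The open G3 string plus 21 semitones: G–G#–A–A#–…–D–D#–E.
The walk passes from B into C 2 times, so the octave number goes from 3 to 5.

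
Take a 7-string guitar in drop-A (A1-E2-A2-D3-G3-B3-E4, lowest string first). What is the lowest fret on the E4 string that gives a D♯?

11

From E4, count semitones up the chromatic scale until reaching D♯: E–F–F#–G–…–C#–D–D# — 11 steps.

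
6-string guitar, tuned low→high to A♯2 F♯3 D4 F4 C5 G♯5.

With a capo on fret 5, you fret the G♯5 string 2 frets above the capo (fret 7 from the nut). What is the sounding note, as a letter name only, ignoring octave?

The capo raises the open G♯5 by 5 semitones to C♯6; fretting 2 more gives G♯5 + 5 + 2 = G♯5 + 7 semitones, landing on D♯.

D♯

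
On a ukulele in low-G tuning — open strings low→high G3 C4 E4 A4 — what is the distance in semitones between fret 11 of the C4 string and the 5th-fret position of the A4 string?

C4 at fret 11 → B4 (MIDI 71); A4 at fret 5 → D5 (MIDI 74).
71 − 74 = -3, so the two pitches are 3 semitones apart, with D5 the higher.

3 semitones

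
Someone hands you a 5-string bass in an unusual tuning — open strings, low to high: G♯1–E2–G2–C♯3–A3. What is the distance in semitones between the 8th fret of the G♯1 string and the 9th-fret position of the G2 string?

G♯1 at fret 8 → E2 (MIDI 40); G2 at fret 9 → E3 (MIDI 52).
40 − 52 = -12, so the two pitches are 12 semitones apart, with E3 the higher.

12 semitones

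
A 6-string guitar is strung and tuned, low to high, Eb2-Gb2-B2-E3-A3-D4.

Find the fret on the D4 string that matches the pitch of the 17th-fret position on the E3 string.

7

E3 at fret 17 is E3 + 17 semitones = A4.
The open D4 string is 10 semitones above the open E3, so the same pitch on the D4 string lies at fret 17 − 10 = 7.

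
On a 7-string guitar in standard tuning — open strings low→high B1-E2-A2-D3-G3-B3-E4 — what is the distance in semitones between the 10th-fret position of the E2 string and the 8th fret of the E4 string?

E2 at fret 10 → D3 (MIDI 50); E4 at fret 8 → C5 (MIDI 72).
50 − 72 = -22, so the two pitches are 22 semitones apart, with C5 the higher.

22 semitones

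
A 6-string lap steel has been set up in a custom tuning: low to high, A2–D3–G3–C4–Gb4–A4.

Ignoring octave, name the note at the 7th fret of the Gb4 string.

Db

Gb4 is MIDI 66. Adding 7 gives 73; 73 mod 12 = 1, i.e. Db.
(Equivalently spelled C#.)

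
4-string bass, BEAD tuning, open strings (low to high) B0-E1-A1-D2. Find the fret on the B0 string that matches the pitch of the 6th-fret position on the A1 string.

Fret 6 on A1 is MIDI 33 + 6 = 39 (D♯2). On the B0 string (open MIDI 23), that pitch is 39 − 23 = fret 16.

16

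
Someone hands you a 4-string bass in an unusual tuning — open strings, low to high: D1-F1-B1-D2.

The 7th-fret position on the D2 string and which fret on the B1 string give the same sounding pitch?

10

D2 at fret 7 is D2 + 7 semitones = A2.
The open B1 string is 3 semitones below the open D2, so the same pitch on the B1 string lies at fret 7 + 3 = 10.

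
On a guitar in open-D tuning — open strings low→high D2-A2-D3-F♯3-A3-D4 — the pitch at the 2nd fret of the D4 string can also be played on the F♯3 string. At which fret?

10

Fret 2 on D4 is MIDI 62 + 2 = 64 (E4). On the F♯3 string (open MIDI 54), that pitch is 64 − 54 = fret 10.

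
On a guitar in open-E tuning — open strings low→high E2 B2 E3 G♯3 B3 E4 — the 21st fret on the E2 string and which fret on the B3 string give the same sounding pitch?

Fret 21 on E2 is MIDI 40 + 21 = 61 (C♯4). On the B3 string (open MIDI 59), that pitch is 61 − 59 = fret 2.

2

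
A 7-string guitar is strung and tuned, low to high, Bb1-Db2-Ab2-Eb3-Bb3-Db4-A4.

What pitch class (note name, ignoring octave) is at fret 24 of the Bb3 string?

Bb3 is MIDI 58. Adding 24 gives 82; 82 mod 12 = 10, i.e. Bb.
(Equivalently spelled A#.)

Bb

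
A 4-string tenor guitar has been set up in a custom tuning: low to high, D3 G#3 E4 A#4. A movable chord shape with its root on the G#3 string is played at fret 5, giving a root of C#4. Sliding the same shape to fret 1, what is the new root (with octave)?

Moving from fret 5 to fret 1 shifts the root by -4 semitones.
C#4 down 4 semitones is A3.

A3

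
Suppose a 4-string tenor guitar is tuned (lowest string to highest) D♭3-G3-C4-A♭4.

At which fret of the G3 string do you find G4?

G4 is 12 semitones above the open G3 (G–Ab–A–Bb–…–F–Gb–G), so it sits at fret 12.

12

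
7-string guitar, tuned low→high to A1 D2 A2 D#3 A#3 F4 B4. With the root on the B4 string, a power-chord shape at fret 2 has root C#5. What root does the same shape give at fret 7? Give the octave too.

Moving from fret 2 to fret 7 shifts the root by 5 semitones.
C#5 up 5 semitones is F#5.

F#5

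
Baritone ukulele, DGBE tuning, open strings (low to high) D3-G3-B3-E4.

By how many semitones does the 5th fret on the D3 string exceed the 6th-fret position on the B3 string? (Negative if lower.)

D3 at fret 5 → G3 (MIDI 55); B3 at fret 6 → F4 (MIDI 65).
55 − 65 = -10, so the two pitches are 10 semitones apart.

-10 semitones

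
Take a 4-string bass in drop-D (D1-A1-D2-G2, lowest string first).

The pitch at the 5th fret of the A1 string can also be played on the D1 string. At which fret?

Fret 5 on A1 is MIDI 33 + 5 = 38 (D2). On the D1 string (open MIDI 26), that pitch is 38 − 26 = fret 12.

12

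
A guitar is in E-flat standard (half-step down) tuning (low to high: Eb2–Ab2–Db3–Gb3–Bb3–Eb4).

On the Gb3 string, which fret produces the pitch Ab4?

14

Ab4 is 14 semitones above the open Gb3 (Gb–G–Ab–A–…–Gb–G–Ab), so it sits at fret 14.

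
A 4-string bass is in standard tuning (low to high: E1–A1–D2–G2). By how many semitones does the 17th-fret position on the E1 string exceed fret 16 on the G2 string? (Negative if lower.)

-14 semitones

E1 at fret 17 → A2 (MIDI 45); G2 at fret 16 → B3 (MIDI 59).
45 − 59 = -14, so the two pitches are 14 semitones apart.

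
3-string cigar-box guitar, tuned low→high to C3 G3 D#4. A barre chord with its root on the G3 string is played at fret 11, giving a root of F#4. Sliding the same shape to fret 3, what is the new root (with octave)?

A#3

Moving from fret 11 to fret 3 shifts the root by -8 semitones.
F#4 down 8 semitones is A#3.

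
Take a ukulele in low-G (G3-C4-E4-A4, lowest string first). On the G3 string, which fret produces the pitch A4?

A4 is 14 semitones above the open G3 (G–G#–A–A#–…–G–G#–A), so it sits at fret 14.

14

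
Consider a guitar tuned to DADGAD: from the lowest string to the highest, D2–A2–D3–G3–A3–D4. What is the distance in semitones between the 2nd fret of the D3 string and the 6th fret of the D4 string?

16 semitones

D3 at fret 2 → E3 (MIDI 52); D4 at fret 6 → G#4 (MIDI 68).
52 − 68 = -16, so the two pitches are 16 semitones apart, with G#4 the higher.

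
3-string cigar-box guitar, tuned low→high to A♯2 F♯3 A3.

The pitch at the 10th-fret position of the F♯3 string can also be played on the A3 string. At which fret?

Fret 10 on F♯3 is MIDI 54 + 10 = 64 (E4). On the A3 string (open MIDI 57), that pitch is 64 − 57 = fret 7.

7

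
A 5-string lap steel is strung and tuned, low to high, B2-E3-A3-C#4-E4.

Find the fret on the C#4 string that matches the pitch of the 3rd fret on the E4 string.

Fret 3 on E4 is MIDI 64 + 3 = 67 (G4). On the C#4 string (open MIDI 61), that pitch is 67 − 61 = fret 6.

6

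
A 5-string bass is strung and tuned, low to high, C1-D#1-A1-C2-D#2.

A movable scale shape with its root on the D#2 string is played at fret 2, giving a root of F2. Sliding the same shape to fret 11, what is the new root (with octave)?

D3

Moving from fret 2 to fret 11 shifts the root by 9 semitones.
F2 up 9 semitones is D3.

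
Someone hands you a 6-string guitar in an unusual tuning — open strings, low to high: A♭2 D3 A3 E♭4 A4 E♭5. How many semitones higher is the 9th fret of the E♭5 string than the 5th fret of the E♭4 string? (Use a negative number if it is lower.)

16 semitones

E♭5 at fret 9 → C6 (MIDI 84); E♭4 at fret 5 → A♭4 (MIDI 68).
84 − 68 = 16, so the two pitches are 16 semitones apart.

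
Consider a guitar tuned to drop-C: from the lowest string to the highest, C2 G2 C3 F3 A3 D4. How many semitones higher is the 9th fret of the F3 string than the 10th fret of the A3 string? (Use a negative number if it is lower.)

-5 semitones

F3 at fret 9 → D4 (MIDI 62); A3 at fret 10 → G4 (MIDI 67).
62 − 67 = -5, so the two pitches are 5 semitones apart.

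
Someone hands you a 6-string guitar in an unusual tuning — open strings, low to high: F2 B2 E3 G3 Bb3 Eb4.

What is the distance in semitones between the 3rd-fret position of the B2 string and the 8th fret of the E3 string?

10 semitones

B2 at fret 3 → D3 (MIDI 50); E3 at fret 8 → C4 (MIDI 60).
50 − 60 = -10, so the two pitches are 10 semitones apart, with C4 the higher.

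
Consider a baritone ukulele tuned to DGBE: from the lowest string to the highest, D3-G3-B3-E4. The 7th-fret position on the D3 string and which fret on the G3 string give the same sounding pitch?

Fret 7 on D3 is MIDI 50 + 7 = 57 (A3). On the G3 string (open MIDI 55), that pitch is 57 − 55 = fret 2.

2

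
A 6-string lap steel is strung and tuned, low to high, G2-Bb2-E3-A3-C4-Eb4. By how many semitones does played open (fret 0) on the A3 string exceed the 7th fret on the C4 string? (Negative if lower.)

-10 semitones

A3 at fret 0 → A3 (MIDI 57); C4 at fret 7 → G4 (MIDI 67).
57 − 67 = -10, so the two pitches are 10 semitones apart.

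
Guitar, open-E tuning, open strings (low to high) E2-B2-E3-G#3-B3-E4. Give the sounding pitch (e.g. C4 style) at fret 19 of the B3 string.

B3 is MIDI 59. Adding 19 gives 78, which is F#5.
(Equivalently spelled Gb5.)

F#5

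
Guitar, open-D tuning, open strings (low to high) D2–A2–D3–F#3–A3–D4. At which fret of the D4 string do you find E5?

E5 is 14 semitones above the open D4 (D–D#–E–F–…–D–D#–E), so it sits at fret 14.

14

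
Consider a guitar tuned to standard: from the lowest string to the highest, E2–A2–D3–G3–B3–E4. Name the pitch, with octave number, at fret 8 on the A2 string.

A2 is MIDI 45. Adding 8 gives 53, which is F3.

F3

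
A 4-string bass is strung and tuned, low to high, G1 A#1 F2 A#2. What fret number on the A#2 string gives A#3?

A#3 is 12 semitones above the open A#2 (A#–B–C–C#–…–G#–A–A#), so it sits at fret 12.

12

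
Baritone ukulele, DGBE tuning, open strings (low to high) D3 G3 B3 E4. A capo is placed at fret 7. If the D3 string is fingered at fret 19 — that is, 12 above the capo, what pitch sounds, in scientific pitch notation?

The capo raises the open D3 by 7 semitones to A3; fretting 12 more gives D3 + 7 + 12 = D3 + 19 semitones = A4.

A4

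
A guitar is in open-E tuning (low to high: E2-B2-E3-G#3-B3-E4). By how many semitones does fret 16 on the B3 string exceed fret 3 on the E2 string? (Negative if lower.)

B3 at fret 16 → D#5 (MIDI 75); E2 at fret 3 → G2 (MIDI 43).
75 − 43 = 32, so the two pitches are 32 semitones apart.

32 semitones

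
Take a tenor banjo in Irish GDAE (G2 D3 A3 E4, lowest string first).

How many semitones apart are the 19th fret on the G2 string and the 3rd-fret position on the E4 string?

G2 at fret 19 → D4 (MIDI 62); E4 at fret 3 → G4 (MIDI 67).
62 − 67 = -5, so the two pitches are 5 semitones apart, with G4 the higher.

5 semitones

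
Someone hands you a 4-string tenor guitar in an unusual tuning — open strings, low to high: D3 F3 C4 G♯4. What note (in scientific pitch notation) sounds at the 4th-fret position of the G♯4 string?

Each fret is one semitone, so G♯4 + 4 = C5.

C5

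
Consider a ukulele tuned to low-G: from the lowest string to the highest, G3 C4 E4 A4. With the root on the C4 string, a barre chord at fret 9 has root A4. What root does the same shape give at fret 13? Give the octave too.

Moving from fret 9 to fret 13 shifts the root by 4 semitones.
A4 up 4 semitones is C♯5.

C♯5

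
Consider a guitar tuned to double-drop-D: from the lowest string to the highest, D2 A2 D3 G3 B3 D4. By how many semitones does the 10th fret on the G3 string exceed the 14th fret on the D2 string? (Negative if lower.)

G3 at fret 10 → F4 (MIDI 65); D2 at fret 14 → E3 (MIDI 52).
65 − 52 = 13, so the two pitches are 13 semitones apart.

13 semitones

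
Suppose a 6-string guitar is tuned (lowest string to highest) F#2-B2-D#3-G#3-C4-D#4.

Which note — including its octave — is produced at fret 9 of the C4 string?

Each fret is one semitone, so C4 + 9 = A4.

A4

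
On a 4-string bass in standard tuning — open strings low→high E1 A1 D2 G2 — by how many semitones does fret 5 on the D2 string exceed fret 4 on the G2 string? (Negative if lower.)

D2 at fret 5 → G2 (MIDI 43); G2 at fret 4 → B2 (MIDI 47).
43 − 47 = -4, so the two pitches are 4 semitones apart.

-4 semitones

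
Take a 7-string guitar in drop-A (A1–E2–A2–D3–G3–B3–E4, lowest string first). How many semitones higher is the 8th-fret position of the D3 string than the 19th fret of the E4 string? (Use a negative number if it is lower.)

D3 at fret 8 → A#3 (MIDI 58); E4 at fret 19 → B5 (MIDI 83).
58 − 83 = -25, so the two pitches are 25 semitones apart.

-25 semitones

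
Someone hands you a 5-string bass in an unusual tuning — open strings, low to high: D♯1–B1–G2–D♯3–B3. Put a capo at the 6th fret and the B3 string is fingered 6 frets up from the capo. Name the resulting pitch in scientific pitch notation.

The capo raises the open B3 by 6 semitones to F4; fretting 6 more gives B3 + 6 + 6 = B3 + 12 semitones = B4.

B4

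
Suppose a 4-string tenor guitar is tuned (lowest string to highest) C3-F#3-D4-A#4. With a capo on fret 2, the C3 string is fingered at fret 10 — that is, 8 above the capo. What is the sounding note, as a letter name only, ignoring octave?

The capo raises the open C3 by 2 semitones to D3; fretting 8 more gives C3 + 2 + 8 = C3 + 10 semitones, landing on A#.

A#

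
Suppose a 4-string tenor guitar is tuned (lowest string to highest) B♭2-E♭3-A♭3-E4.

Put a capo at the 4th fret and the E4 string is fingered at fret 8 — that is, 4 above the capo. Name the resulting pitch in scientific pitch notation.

C5

The capo raises the open E4 by 4 semitones to A♭4; fretting 4 more gives E4 + 4 + 4 = E4 + 8 semitones = C5.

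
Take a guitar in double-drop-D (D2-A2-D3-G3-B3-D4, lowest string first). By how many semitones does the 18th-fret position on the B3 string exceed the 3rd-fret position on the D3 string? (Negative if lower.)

B3 at fret 18 → F5 (MIDI 77); D3 at fret 3 → F3 (MIDI 53).
77 − 53 = 24, so the two pitches are 24 semitones apart.

24 semitones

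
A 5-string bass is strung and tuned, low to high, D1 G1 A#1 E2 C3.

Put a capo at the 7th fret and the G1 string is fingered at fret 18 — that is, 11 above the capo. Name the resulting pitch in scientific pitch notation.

C#3

The capo raises the open G1 by 7 semitones to D2; fretting 11 more gives G1 + 7 + 11 = G1 + 18 semitones = C#3.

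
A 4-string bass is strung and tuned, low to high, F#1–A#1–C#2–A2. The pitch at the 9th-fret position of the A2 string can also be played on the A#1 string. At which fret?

A2 at fret 9 is A2 + 9 semitones = F#3.
The open A#1 string is 11 semitones below the open A2, so the same pitch on the A#1 string lies at fret 9 + 11 = 20.

20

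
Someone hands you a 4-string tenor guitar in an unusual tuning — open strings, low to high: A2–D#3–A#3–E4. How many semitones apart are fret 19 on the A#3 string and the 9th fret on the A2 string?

23 semitones

A#3 at fret 19 → F5 (MIDI 77); A2 at fret 9 → F#3 (MIDI 54).
77 − 54 = 23, so the two pitches are 23 semitones apart, with F5 the higher.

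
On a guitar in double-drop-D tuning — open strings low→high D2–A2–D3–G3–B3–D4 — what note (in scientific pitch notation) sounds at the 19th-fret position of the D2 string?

A3

Each fret is one semitone, so D2 + 19 = A3.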